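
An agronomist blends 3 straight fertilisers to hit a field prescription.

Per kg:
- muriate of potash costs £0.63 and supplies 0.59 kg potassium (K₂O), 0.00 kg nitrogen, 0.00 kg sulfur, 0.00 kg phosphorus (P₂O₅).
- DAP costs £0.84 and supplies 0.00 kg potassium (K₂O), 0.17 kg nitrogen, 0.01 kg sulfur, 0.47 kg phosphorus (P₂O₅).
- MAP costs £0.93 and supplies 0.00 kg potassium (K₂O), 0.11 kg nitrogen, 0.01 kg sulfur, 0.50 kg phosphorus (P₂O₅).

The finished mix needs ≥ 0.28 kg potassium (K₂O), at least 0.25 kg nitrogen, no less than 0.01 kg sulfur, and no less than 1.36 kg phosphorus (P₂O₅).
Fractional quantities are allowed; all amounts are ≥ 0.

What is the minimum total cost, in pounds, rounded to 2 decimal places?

Treat it as an LP. Let x1 = kg of muriate of potash, x2 = kg of DAP, x3 = kg of MAP.
Minimise 0.63x1 + 0.84x2 + 0.93x3 subject to:
  0.59x1 ≥ 0.28   (potassium (K₂O))
  0.17x2 + 0.11x3 ≥ 0.25   (nitrogen)
  0.01x2 + 0.01x3 ≥ 0.01   (sulfur)
  0.47x2 + 0.5x3 ≥ 1.36   (phosphorus (P₂O₅))
  x1, x2, x3 ≥ 0.
At the optimum only muriate of potash, DAP are positive (MAP = 0). The potassium (K₂O) and phosphorus (P₂O₅) requirements are met with equality.
So muriate of potash = 0.4746 kg, DAP = 2.894 kg.
Hence cost = 0.63·0.4746 + 0.84·2.894 = £2.7300.

£2.73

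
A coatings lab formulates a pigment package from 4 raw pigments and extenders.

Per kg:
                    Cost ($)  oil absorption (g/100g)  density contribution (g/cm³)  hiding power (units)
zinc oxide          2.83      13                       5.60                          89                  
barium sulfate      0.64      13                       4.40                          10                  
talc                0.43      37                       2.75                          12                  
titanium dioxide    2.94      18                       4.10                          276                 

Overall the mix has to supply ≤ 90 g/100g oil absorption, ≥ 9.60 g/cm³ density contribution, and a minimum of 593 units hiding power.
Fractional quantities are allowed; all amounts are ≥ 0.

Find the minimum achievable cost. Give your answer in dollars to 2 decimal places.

$6.41

Let x1 = kg of zinc oxide, x2 = kg of barium sulfate, x3 = kg of talc, x4 = kg of titanium dioxide.
Minimize 2.83x1 + 0.64x2 + 0.43x3 + 2.94x4 s.t.:
  13x1 + 13x2 + 37x3 + 18x4 ≤ 90   (oil absorption)
  5.6x1 + 4.4x2 + 2.75x3 + 4.1x4 ≥ 9.6   (density contribution)
  89x1 + 10x2 + 12x3 + 276x4 ≥ 593   (hiding power)
  x1, x2, x3, x4 ≥ 0.
At the optimum only talc, titanium dioxide are positive (zinc oxide, barium sulfate = 0). Binding constraints: density contribution and hiding power.
So talc = 0.3076 kg, titanium dioxide = 2.135 kg.
Cost = 0.43·0.3076 + 2.94·2.135 = 6.4092.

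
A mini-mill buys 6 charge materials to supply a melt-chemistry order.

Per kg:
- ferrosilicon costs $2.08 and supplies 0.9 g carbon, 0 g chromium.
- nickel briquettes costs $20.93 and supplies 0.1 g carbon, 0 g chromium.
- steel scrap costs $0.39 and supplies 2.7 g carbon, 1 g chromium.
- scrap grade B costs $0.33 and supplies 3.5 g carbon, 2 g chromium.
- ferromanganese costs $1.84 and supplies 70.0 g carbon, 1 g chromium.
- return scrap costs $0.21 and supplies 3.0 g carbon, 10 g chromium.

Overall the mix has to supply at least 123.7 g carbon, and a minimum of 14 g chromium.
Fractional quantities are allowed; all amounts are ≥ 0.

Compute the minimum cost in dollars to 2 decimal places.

$3.41

Set it up as a linear program. Let x1 = kg of ferrosilicon, x2 = kg of nickel briquettes, x3 = kg of steel scrap, x4 = kg of scrap grade B, x5 = kg of ferromanganese, x6 = kg of return scrap.
min 2.08x1 + 20.93x2 + 0.39x3 + 0.33x4 + 1.84x5 + 0.21x6 s.t.:
  0.9x1 + 0.1x2 + 2.7x3 + 3.5x4 + 70x5 + 3x6 ≥ 123.7   (carbon)
  1x3 + 2x4 + 1x5 + 10x6 ≥ 14   (chromium)
  x1, x2, x3, x4, x5, x6 ≥ 0.
At the optimum only ferromanganese, return scrap are positive (ferrosilicon, nickel briquettes, steel scrap, scrap grade B = 0). Binding constraints: carbon and chromium.
Solving gives x5 = 1.714, x6 = 1.229.
Objective = 1.84·1.714 + 0.21·1.229 = 3.4119.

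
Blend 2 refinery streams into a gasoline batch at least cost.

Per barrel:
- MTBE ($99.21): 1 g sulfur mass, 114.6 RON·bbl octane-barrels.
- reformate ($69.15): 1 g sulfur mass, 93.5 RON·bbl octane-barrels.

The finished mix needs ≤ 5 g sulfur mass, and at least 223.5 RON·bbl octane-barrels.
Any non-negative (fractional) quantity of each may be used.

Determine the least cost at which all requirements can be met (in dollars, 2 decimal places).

$165.29

Let x1 = barrels of MTBE, x2 = barrels of reformate.
Minimize 99.21x1 + 69.15x2 subject to:
  1x1 + 1x2 ≤ 5   (sulfur mass)
  114.6x1 + 93.5x2 ≥ 223.5   (octane-barrels)
  x1, x2 ≥ 0.
The optimal basis is {reformate}; MTBE drops out. The octane-barrels requirement is met with equality.
So reformate = 2.39037 barrels.
Cost = 69.15·2.39037 = 165.2941.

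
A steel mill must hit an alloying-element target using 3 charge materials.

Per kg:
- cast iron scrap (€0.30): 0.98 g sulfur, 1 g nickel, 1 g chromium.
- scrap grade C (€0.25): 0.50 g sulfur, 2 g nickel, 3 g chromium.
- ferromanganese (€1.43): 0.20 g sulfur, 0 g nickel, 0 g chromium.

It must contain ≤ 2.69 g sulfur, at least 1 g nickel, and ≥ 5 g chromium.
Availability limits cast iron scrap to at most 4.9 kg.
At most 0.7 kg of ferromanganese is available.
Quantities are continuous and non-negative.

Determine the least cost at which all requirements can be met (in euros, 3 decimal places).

€0.417

Let x1 = kg of cast iron scrap, x2 = kg of scrap grade C, x3 = kg of ferromanganese.
Minimise 0.3x1 + 0.25x2 + 1.43x3 s.t.:
  0.98x1 + 0.5x2 + 0.2x3 ≤ 2.69   (sulfur)
  1x1 + 2x2 ≥ 1   (nickel)
  1x1 + 3x2 ≥ 5   (chromium)
  x1 ≤ 4.9
  x3 ≤ 0.7
  x1, x2, x3 ≥ 0.
At the optimum only scrap grade C is positive (cast iron scrap, ferromanganese = 0). Binding constraint: chromium.
That vertex is x2 = 1.667.
Hence cost = 0.25·1.667 = €0.41675.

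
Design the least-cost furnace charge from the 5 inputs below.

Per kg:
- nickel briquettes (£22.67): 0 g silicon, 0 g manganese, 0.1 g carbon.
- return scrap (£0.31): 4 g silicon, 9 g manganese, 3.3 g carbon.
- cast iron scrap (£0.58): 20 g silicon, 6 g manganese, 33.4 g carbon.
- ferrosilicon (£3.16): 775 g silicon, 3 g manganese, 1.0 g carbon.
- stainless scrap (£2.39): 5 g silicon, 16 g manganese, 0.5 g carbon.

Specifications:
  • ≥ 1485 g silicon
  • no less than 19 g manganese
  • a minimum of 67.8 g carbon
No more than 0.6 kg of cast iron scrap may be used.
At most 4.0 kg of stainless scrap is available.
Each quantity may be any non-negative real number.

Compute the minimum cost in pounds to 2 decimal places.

This is a linear program. Let x1 = kg of nickel briquettes, x2 = kg of return scrap, x3 = kg of cast iron scrap, x4 = kg of ferrosilicon, x5 = kg of stainless scrap.
Minimise 22.67x1 + 0.31x2 + 0.58x3 + 3.16x4 + 2.39x5 subject to:
  4x2 + 20x3 + 775x4 + 5x5 ≥ 1485   (silicon)
  9x2 + 6x3 + 3x4 + 16x5 ≥ 19   (manganese)
  0.1x1 + 3.3x2 + 33.4x3 + 1x4 + 0.5x5 ≥ 67.8   (carbon)
  x3 ≤ 0.6
  x5 ≤ 4
  x1, x2, x3, x4, x5 ≥ 0.
At the optimum only return scrap, cast iron scrap, ferrosilicon are positive (nickel briquettes, stainless scrap = 0). The silicon, carbon, the cast iron scrap cap requirements are met with equality.
Solving gives x2 = 13.92, x3 = 0.6, x4 = 1.829.
Hence cost = 0.31·13.92 + 0.58·0.6 + 3.16·1.829 = £10.4428.

£10.44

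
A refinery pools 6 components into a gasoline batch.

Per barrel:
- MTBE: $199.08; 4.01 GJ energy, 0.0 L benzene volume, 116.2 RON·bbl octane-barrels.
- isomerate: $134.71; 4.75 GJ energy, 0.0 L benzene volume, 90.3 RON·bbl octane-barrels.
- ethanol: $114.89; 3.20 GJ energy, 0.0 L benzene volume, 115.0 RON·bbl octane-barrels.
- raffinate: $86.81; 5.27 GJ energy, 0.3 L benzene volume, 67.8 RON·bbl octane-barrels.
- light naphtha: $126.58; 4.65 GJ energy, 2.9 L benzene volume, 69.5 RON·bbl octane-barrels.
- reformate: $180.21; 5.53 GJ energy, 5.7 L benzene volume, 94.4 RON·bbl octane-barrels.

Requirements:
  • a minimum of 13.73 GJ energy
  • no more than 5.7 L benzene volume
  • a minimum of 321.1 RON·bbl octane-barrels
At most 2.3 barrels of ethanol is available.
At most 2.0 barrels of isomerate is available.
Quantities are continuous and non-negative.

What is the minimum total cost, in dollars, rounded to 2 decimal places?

Let x1 = barrels of MTBE, x2 = barrels of isomerate, x3 = barrels of ethanol, x4 = barrels of raffinate, x5 = barrels of light naphtha, x6 = barrels of reformate.
Minimize 199.08x1 + 134.71x2 + 114.89x3 + 86.81x4 + 126.58x5 + 180.21x6 subject to:
  4.01x1 + 4.75x2 + 3.2x3 + 5.27x4 + 4.65x5 + 5.53x6 ≥ 13.73   (energy)
  0.3x4 + 2.9x5 + 5.7x6 ≤ 5.7   (benzene volume)
  116.2x1 + 90.3x2 + 115x3 + 67.8x4 + 69.5x5 + 94.4x6 ≥ 321.1   (octane-barrels)
  x3 ≤ 2.3
  x2 ≤ 2
  x1, x2, x3, x4, x5, x6 ≥ 0.
The optimal basis is {ethanol, raffinate}; MTBE, isomerate, light naphtha, reformate drop out. Binding constraints: energy and octane-barrels.
Solving gives x3 = 1.95662, x4 = 1.41723.
Hence cost = 114.89·1.95662 + 86.81·1.41723 = $347.8258.

$347.83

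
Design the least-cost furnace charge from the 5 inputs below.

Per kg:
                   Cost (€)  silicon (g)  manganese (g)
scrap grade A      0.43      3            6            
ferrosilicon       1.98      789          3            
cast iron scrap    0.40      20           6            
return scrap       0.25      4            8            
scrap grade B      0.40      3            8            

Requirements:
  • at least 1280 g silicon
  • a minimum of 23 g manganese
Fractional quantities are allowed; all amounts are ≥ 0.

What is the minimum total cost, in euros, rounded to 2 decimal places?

€3.76

Let x1 = kg of scrap grade A, x2 = kg of ferrosilicon, x3 = kg of cast iron scrap, x4 = kg of return scrap, x5 = kg of scrap grade B.
Minimize 0.43x1 + 1.98x2 + 0.4x3 + 0.25x4 + 0.4x5 s.t.:
  3x1 + 789x2 + 20x3 + 4x4 + 3x5 ≥ 1280   (silicon)
  6x1 + 3x2 + 6x3 + 8x4 + 8x5 ≥ 23   (manganese)
  x1, x2, x3, x4, x5 ≥ 0.
The optimal basis is {ferrosilicon, return scrap}; scrap grade A, cast iron scrap, scrap grade B drop out. The silicon and manganese requirements are met with equality.
That vertex is x2 = 1.611, x4 = 2.271.
Cost = 1.98·1.611 + 0.25·2.271 = 3.7575.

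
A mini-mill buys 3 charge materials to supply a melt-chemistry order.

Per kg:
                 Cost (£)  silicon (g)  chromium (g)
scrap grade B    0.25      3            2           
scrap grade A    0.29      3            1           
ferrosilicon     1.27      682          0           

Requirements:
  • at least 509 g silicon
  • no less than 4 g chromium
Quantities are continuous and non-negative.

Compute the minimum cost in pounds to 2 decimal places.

£1.44

Let x1 = kg of scrap grade B, x2 = kg of scrap grade A, x3 = kg of ferrosilicon.
Minimise 0.25x1 + 0.29x2 + 1.27x3 subject to:
  3x1 + 3x2 + 682x3 ≥ 509   (silicon)
  2x1 + 1x2 ≥ 4   (chromium)
  x1, x2, x3 ≥ 0.
The minimum-cost mix takes nothing from scrap grade A — only scrap grade B, ferrosilicon. Binding constraints: silicon and chromium.
That vertex is x1 = 2, x3 = 0.7375.
Hence cost = 0.25·2 + 1.27·0.7375 = £1.4366.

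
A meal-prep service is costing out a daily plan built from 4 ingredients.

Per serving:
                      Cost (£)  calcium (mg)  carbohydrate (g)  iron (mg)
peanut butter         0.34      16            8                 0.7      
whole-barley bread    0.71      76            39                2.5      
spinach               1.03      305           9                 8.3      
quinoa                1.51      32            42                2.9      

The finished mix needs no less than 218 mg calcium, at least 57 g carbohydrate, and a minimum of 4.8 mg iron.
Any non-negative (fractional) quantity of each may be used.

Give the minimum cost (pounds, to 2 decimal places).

£1.36

Let x1 = servings of peanut butter, x2 = servings of whole-barley bread, x3 = servings of spinach, x4 = servings of quinoa.
Minimise 0.34x1 + 0.71x2 + 1.03x3 + 1.51x4 subject to:
  16x1 + 76x2 + 305x3 + 32x4 ≥ 218   (calcium)
  8x1 + 39x2 + 9x3 + 42x4 ≥ 57   (carbohydrate)
  0.7x1 + 2.5x2 + 8.3x3 + 2.9x4 ≥ 4.8   (iron)
  x1, x2, x3, x4 ≥ 0.
The minimum-cost mix takes nothing from peanut butter, quinoa — only whole-barley bread, spinach. The calcium and carbohydrate requirements are met with equality.
Optimal quantities: whole-barley bread = 1.376 servings, spinach = 0.372 servings.
Objective = 0.71·1.376 + 1.03·0.372 = 1.3601.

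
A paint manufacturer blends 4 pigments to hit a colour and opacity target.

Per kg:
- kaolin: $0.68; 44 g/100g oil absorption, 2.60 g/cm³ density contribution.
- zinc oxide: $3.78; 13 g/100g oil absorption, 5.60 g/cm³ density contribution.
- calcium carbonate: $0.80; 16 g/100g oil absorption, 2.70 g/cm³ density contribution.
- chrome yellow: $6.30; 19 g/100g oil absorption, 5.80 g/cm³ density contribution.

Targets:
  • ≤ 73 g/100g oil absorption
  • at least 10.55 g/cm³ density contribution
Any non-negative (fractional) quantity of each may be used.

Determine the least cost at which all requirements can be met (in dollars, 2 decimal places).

Set it up as a linear program. Let x1 = kg of kaolin, x2 = kg of zinc oxide, x3 = kg of calcium carbonate, x4 = kg of chrome yellow.
min 0.68x1 + 3.78x2 + 0.8x3 + 6.3x4 subject to:
  44x1 + 13x2 + 16x3 + 19x4 ≤ 73   (oil absorption)
  2.6x1 + 5.6x2 + 2.7x3 + 5.8x4 ≥ 10.55   (density contribution)
  x1, x2, x3, x4 ≥ 0.
The minimum-cost mix takes nothing from zinc oxide, chrome yellow — only kaolin, calcium carbonate. The oil absorption and density contribution requirements are met with equality.
So kaolin = 0.3666 kg, calcium carbonate = 3.554 kg.
Hence cost = 0.68·0.3666 + 0.8·3.554 = $3.0925.

$3.09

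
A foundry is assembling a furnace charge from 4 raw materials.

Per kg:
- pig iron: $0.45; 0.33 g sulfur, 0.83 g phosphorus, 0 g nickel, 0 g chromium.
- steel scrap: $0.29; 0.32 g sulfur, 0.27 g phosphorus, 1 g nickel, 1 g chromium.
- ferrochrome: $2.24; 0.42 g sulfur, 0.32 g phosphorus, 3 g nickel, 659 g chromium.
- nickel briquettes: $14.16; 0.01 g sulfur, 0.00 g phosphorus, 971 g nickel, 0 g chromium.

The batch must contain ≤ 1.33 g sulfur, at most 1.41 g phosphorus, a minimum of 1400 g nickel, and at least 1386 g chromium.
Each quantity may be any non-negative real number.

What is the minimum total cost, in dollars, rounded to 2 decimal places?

This is a linear program. Let x1 = kg of pig iron, x2 = kg of steel scrap, x3 = kg of ferrochrome, x4 = kg of nickel briquettes.
Minimise 0.45x1 + 0.29x2 + 2.24x3 + 14.16x4 with:
  0.33x1 + 0.32x2 + 0.42x3 + 0.01x4 ≤ 1.33   (sulfur)
  0.83x1 + 0.27x2 + 0.32x3 ≤ 1.41   (phosphorus)
  1x2 + 3x3 + 971x4 ≥ 1400   (nickel)
  1x2 + 659x3 ≥ 1386   (chromium)
  x1, x2, x3, x4 ≥ 0.
The cheapest feasible vertex uses only ferrochrome, nickel briquettes; pig iron, steel scrap are not used. The nickel and chromium requirements are met with equality.
Optimal quantities: ferrochrome = 2.1032 kg, nickel briquettes = 1.4353 kg.
Cost = 2.24·2.1032 + 14.16·1.4353 = 25.03502.

$25.04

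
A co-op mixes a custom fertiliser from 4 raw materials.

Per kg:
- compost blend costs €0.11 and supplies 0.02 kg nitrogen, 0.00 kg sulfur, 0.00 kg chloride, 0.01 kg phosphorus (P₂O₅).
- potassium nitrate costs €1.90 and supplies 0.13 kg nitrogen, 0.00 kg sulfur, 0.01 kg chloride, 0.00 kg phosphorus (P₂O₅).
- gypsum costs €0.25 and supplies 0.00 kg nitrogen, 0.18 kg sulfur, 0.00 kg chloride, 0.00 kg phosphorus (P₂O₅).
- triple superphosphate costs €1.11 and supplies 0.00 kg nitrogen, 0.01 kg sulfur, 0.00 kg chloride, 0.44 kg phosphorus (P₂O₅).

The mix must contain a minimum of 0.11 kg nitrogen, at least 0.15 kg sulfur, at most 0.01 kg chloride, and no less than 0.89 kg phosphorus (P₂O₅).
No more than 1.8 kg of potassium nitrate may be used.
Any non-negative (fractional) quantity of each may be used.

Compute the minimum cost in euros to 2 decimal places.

€2.89

This is a linear program. Let x1 = kg of compost blend, x2 = kg of potassium nitrate, x3 = kg of gypsum, x4 = kg of triple superphosphate.
Minimise 0.11x1 + 1.9x2 + 0.25x3 + 1.11x4 with:
  0.02x1 + 0.13x2 ≥ 0.11   (nitrogen)
  0.18x3 + 0.01x4 ≥ 0.15   (sulfur)
  0.01x2 ≤ 0.01   (chloride)
  0.01x1 + 0.44x4 ≥ 0.89   (phosphorus (P₂O₅))
  x2 ≤ 1.8
  x1, x2, x3, x4 ≥ 0.
The minimum-cost mix takes nothing from potassium nitrate — only compost blend, gypsum, triple superphosphate. The nitrogen, sulfur, phosphorus (P₂O₅) requirements are met with equality.
Solving gives x1 = 5.5, x3 = 0.7279, x4 = 1.898.
Cost = 0.11·5.5 + 0.25·0.7279 + 1.11·1.898 = 2.8938.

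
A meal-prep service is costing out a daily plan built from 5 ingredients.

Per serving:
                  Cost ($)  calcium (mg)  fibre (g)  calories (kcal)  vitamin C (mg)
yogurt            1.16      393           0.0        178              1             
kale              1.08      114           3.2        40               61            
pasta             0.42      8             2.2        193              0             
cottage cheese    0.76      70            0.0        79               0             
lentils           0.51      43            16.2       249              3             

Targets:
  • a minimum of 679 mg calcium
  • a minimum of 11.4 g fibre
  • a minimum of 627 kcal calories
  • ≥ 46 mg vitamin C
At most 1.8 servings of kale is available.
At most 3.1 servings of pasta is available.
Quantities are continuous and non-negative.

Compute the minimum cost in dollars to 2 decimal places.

Let x1 = servings of yogurt, x2 = servings of kale, x3 = servings of pasta, x4 = servings of cottage cheese, x5 = servings of lentils.
Minimize 1.16x1 + 1.08x2 + 0.42x3 + 0.76x4 + 0.51x5 subject to:
  393x1 + 114x2 + 8x3 + 70x4 + 43x5 ≥ 679   (calcium)
  3.2x2 + 2.2x3 + 16.2x5 ≥ 11.4   (fibre)
  178x1 + 40x2 + 193x3 + 79x4 + 249x5 ≥ 627   (calories)
  1x1 + 61x2 + 3x5 ≥ 46   (vitamin C)
  x2 ≤ 1.8
  x3 ≤ 3.1
  x1, x2, x3, x4, x5 ≥ 0.
The cheapest feasible vertex uses only yogurt, kale, lentils; pasta, cottage cheese are not used. The calcium, calories, vitamin C requirements are met with equality.
That vertex is x1 = 1.38, x2 = 0.6614, x5 = 1.425.
Objective = 1.16·1.38 + 1.08·0.6614 + 0.51·1.425 = 3.0419.

$3.04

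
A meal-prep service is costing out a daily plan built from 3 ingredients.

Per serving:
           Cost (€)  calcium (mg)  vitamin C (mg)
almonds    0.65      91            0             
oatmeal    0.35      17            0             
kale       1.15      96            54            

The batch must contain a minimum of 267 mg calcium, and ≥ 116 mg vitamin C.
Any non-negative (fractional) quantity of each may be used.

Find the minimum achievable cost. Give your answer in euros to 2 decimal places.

This is a linear program. Let x1 = servings of almonds, x2 = servings of oatmeal, x3 = servings of kale.
min 0.65x1 + 0.35x2 + 1.15x3 s.t.:
  91x1 + 17x2 + 96x3 ≥ 267   (calcium)
  54x3 ≥ 116   (vitamin C)
  x1, x2, x3 ≥ 0.
The minimum-cost mix takes nothing from oatmeal — only almonds, kale. Binding constraints: calcium and vitamin C.
So almonds = 0.6679 servings, kale = 2.148 servings.
Total cost: 0.65·0.6679 + 1.15·2.148 = 2.9043.

€2.90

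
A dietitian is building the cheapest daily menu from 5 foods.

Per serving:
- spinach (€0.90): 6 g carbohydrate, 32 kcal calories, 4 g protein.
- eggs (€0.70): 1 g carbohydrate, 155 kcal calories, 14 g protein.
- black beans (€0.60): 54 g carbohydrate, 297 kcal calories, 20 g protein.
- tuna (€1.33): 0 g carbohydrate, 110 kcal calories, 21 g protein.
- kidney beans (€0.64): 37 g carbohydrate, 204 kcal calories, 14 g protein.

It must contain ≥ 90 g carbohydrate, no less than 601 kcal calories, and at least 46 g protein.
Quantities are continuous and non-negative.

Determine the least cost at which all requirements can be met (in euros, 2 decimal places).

€1.38

Let x1 = servings of spinach, x2 = servings of eggs, x3 = servings of black beans, x4 = servings of tuna, x5 = servings of kidney beans.
Minimize 0.9x1 + 0.7x2 + 0.6x3 + 1.33x4 + 0.64x5 subject to:
  6x1 + 1x2 + 54x3 + 37x5 ≥ 90   (carbohydrate)
  32x1 + 155x2 + 297x3 + 110x4 + 204x5 ≥ 601   (calories)
  4x1 + 14x2 + 20x3 + 21x4 + 14x5 ≥ 46   (protein)
  x1, x2, x3, x4, x5 ≥ 0.
The optimal basis is {black beans}; spinach, eggs, tuna, kidney beans drop out. The protein requirement is met with equality.
Optimal quantities: black beans = 2.3 servings.
Hence cost = 0.6·2.3 = €1.3800.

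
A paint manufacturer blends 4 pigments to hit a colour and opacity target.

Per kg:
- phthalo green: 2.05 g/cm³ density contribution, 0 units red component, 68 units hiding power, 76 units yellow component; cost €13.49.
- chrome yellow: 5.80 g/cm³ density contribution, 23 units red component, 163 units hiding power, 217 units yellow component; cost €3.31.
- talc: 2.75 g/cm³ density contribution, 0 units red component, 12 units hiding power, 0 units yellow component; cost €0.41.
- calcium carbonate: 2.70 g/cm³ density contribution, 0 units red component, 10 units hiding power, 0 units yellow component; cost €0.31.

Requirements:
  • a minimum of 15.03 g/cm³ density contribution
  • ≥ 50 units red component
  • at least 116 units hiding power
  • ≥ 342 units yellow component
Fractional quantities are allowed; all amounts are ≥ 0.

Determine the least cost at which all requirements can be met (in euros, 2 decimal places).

€7.47

Treat it as an LP. Let x1 = kg of phthalo green, x2 = kg of chrome yellow, x3 = kg of talc, x4 = kg of calcium carbonate.
Minimise 13.49x1 + 3.31x2 + 0.41x3 + 0.31x4 s.t.:
  2.05x1 + 5.8x2 + 2.75x3 + 2.7x4 ≥ 15.03   (density contribution)
  23x2 ≥ 50   (red component)
  68x1 + 163x2 + 12x3 + 10x4 ≥ 116   (hiding power)
  76x1 + 217x2 ≥ 342   (yellow component)
  x1, x2, x3, x4 ≥ 0.
The optimal basis is {chrome yellow, calcium carbonate}; phthalo green, talc drop out. Binding constraints: density contribution and red component.
Solving gives x2 = 2.174, x4 = 0.8968.
Hence cost = 3.31·2.174 + 0.31·0.8968 = €7.4739.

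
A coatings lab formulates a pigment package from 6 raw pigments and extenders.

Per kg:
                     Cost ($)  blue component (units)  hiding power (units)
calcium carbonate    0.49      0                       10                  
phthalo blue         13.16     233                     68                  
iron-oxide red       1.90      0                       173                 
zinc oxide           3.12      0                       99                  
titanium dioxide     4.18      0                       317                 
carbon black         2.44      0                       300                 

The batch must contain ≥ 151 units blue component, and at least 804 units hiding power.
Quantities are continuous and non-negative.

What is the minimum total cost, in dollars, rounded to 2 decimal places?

$14.71

Treat it as an LP. Let x1 = kg of calcium carbonate, x2 = kg of phthalo blue, x3 = kg of iron-oxide red, x4 = kg of zinc oxide, x5 = kg of titanium dioxide, x6 = kg of carbon black.
min 0.49x1 + 13.16x2 + 1.9x3 + 3.12x4 + 4.18x5 + 2.44x6 with:
  233x2 ≥ 151   (blue component)
  10x1 + 68x2 + 173x3 + 99x4 + 317x5 + 300x6 ≥ 804   (hiding power)
  x1, x2, x3, x4, x5, x6 ≥ 0.
The optimal basis is {phthalo blue, carbon black}; calcium carbonate, iron-oxide red, zinc oxide, titanium dioxide drop out. There the blue component and hiding power constraints are tight.
Optimal quantities: phthalo blue = 0.6481 kg, carbon black = 2.533 kg.
Total cost: 13.16·0.6481 + 2.44·2.533 = 14.7095.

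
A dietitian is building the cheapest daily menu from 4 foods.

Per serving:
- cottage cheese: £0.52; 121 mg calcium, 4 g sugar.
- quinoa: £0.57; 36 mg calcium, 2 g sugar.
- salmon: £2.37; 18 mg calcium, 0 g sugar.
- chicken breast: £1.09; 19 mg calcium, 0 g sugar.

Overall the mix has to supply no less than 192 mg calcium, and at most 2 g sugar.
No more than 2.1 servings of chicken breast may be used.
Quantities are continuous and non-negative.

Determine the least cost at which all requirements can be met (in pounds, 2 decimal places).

Set it up as a linear program. Let x1 = servings of cottage cheese, x2 = servings of quinoa, x3 = servings of salmon, x4 = servings of chicken breast.
Minimise 0.52x1 + 0.57x2 + 2.37x3 + 1.09x4 s.t.:
  121x1 + 36x2 + 18x3 + 19x4 ≥ 192   (calcium)
  4x1 + 2x2 ≤ 2   (sugar)
  x4 ≤ 2.1
  x1, x2, x3, x4 ≥ 0.
The minimum-cost mix takes nothing from quinoa — only cottage cheese, salmon, chicken breast. The calcium, sugar, the chicken breast cap requirements are met with equality.
That vertex is x1 = 0.5, x3 = 5.089, x4 = 2.1.
Cost = 0.52·0.5 + 2.37·5.089 + 1.09·2.1 = 14.6099.

£14.61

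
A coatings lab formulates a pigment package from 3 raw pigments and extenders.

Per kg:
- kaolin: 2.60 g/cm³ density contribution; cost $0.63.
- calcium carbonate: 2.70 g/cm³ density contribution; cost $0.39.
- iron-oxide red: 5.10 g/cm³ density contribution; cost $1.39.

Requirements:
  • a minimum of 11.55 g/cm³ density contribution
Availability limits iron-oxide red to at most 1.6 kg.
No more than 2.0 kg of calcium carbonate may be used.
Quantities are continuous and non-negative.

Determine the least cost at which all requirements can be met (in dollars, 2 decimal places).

$2.27

Let x1 = kg of kaolin, x2 = kg of calcium carbonate, x3 = kg of iron-oxide red.
Minimize 0.63x1 + 0.39x2 + 1.39x3 subject to:
  2.6x1 + 2.7x2 + 5.1x3 ≥ 11.55   (density contribution)
  x3 ≤ 1.6
  x2 ≤ 2
  x1, x2, x3 ≥ 0.
The minimum-cost mix takes nothing from iron-oxide red — only kaolin, calcium carbonate. There the density contribution and the calcium carbonate cap constraints are tight.
Solving gives x1 = 2.365, x2 = 2.
Total cost: 0.63·2.365 + 0.39·2 = 2.2700.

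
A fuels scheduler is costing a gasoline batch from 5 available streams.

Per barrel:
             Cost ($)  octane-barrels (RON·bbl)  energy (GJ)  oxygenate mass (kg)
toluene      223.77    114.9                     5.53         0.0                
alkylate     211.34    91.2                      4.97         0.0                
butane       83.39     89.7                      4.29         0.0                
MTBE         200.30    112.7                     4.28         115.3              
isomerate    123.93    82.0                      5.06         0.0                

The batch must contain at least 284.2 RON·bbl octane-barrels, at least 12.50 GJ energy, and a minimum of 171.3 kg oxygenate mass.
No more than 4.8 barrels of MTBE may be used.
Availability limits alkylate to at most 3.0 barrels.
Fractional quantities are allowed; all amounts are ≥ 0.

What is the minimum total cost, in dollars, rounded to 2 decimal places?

Let x1 = barrels of toluene, x2 = barrels of alkylate, x3 = barrels of butane, x4 = barrels of MTBE, x5 = barrels of isomerate.
Minimize 223.77x1 + 211.34x2 + 83.39x3 + 200.3x4 + 123.93x5 s.t.:
  114.9x1 + 91.2x2 + 89.7x3 + 112.7x4 + 82x5 ≥ 284.2   (octane-barrels)
  5.53x1 + 4.97x2 + 4.29x3 + 4.28x4 + 5.06x5 ≥ 12.5   (energy)
  115.3x4 ≥ 171.3   (oxygenate mass)
  x4 ≤ 4.8
  x2 ≤ 3
  x1, x2, x3, x4, x5 ≥ 0.
The cheapest feasible vertex uses only butane, MTBE; toluene, alkylate, isomerate are not used. The energy and oxygenate mass requirements are met with equality.
Optimal quantities: butane = 1.4315 barrels, MTBE = 1.4857 barrels.
Objective = 83.39·1.4315 + 200.3·1.4857 = 416.9585.

$416.96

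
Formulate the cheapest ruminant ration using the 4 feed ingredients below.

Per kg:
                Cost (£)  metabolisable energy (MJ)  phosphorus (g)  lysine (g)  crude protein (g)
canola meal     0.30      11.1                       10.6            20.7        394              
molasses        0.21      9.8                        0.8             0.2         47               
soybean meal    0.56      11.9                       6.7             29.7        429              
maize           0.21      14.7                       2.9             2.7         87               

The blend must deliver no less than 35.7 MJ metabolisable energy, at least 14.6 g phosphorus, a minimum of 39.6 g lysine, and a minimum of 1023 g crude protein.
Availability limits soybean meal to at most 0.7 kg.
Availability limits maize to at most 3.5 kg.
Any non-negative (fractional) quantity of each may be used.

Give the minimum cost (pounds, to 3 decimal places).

Let x1 = kg of canola meal, x2 = kg of molasses, x3 = kg of soybean meal, x4 = kg of maize.
Minimize 0.3x1 + 0.21x2 + 0.56x3 + 0.21x4 s.t.:
  11.1x1 + 9.8x2 + 11.9x3 + 14.7x4 ≥ 35.7   (metabolisable energy)
  10.6x1 + 0.8x2 + 6.7x3 + 2.9x4 ≥ 14.6   (phosphorus)
  20.7x1 + 0.2x2 + 29.7x3 + 2.7x4 ≥ 39.6   (lysine)
  394x1 + 47x2 + 429x3 + 87x4 ≥ 1023   (crude protein)
  x3 ≤ 0.7
  x4 ≤ 3.5
  x1, x2, x3, x4 ≥ 0.
At the optimum only canola meal, maize are positive (molasses, soybean meal = 0). The metabolisable energy and crude protein requirements are met with equality.
Optimal quantities: canola meal = 2.472 kg, maize = 0.5616 kg.
Hence cost = 0.3·2.472 + 0.21·0.5616 = £0.85954.

£0.860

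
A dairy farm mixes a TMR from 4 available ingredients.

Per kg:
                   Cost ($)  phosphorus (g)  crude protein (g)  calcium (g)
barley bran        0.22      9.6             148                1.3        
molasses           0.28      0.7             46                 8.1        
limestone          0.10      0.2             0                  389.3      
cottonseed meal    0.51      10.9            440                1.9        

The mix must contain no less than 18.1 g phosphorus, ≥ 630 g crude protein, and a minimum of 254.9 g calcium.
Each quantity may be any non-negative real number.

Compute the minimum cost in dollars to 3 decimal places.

This is a linear program. Let x1 = kg of barley bran, x2 = kg of molasses, x3 = kg of limestone, x4 = kg of cottonseed meal.
Minimize 0.22x1 + 0.28x2 + 0.1x3 + 0.51x4 subject to:
  9.6x1 + 0.7x2 + 0.2x3 + 10.9x4 ≥ 18.1   (phosphorus)
  148x1 + 46x2 + 440x4 ≥ 630   (crude protein)
  1.3x1 + 8.1x2 + 389.3x3 + 1.9x4 ≥ 254.9   (calcium)
  x1, x2, x3, x4 ≥ 0.
The cheapest feasible vertex uses only barley bran, limestone, cottonseed meal; molasses is not used. Binding constraints: phosphorus, crude protein, calcium.
Solving gives x1 = 0.3984, x3 = 0.6471, x4 = 1.298.
Objective = 0.22·0.3984 + 0.1·0.6471 + 0.51·1.298 = 0.81434.

$0.814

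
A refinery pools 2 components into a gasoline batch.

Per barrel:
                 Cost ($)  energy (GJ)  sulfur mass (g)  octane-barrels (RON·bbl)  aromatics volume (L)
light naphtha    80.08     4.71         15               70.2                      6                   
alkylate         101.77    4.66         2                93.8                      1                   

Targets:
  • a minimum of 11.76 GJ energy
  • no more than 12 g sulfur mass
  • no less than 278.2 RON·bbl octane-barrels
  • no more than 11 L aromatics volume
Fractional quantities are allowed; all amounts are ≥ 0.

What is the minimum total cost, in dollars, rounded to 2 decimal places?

$301.84

Let x1 = barrels of light naphtha, x2 = barrels of alkylate.
Minimize 80.08x1 + 101.77x2 subject to:
  4.71x1 + 4.66x2 ≥ 11.76   (energy)
  15x1 + 2x2 ≤ 12   (sulfur mass)
  70.2x1 + 93.8x2 ≥ 278.2   (octane-barrels)
  6x1 + 1x2 ≤ 11   (aromatics volume)
  x1, x2 ≥ 0.
At the optimum only alkylate is positive (light naphtha = 0). There the octane-barrels constraint is tight.
That vertex is x2 = 2.9659.
Hence cost = 101.77·2.9659 = $301.8396.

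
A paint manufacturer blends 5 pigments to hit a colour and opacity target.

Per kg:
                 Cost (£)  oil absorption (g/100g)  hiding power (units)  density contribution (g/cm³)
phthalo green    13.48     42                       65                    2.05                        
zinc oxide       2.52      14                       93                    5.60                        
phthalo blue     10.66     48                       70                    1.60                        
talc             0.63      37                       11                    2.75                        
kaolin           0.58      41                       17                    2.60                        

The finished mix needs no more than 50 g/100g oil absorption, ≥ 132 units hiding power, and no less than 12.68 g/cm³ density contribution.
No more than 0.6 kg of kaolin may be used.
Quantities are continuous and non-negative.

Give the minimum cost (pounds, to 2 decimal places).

Let x1 = kg of phthalo green, x2 = kg of zinc oxide, x3 = kg of phthalo blue, x4 = kg of talc, x5 = kg of kaolin.
Minimise 13.48x1 + 2.52x2 + 10.66x3 + 0.63x4 + 0.58x5 with:
  42x1 + 14x2 + 48x3 + 37x4 + 41x5 ≤ 50   (oil absorption)
  65x1 + 93x2 + 70x3 + 11x4 + 17x5 ≥ 132   (hiding power)
  2.05x1 + 5.6x2 + 1.6x3 + 2.75x4 + 2.6x5 ≥ 12.68   (density contribution)
  x5 ≤ 0.6
  x1, x2, x3, x4, x5 ≥ 0.
The cheapest feasible vertex uses only zinc oxide, talc; phthalo green, phthalo blue, kaolin are not used. There the oil absorption and density contribution constraints are tight.
So zinc oxide = 1.966 kg, talc = 0.6075 kg.
Hence cost = 2.52·1.966 + 0.63·0.6075 = £5.3370.

£5.34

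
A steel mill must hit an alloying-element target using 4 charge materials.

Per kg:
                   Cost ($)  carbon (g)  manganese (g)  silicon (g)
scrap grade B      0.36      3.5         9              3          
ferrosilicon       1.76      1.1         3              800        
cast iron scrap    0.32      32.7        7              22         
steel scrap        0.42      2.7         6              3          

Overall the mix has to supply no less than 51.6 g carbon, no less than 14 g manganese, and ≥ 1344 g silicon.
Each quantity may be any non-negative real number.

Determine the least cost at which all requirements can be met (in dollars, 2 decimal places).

Treat it as an LP. Let x1 = kg of scrap grade B, x2 = kg of ferrosilicon, x3 = kg of cast iron scrap, x4 = kg of steel scrap.
Minimize 0.36x1 + 1.76x2 + 0.32x3 + 0.42x4 subject to:
  3.5x1 + 1.1x2 + 32.7x3 + 2.7x4 ≥ 51.6   (carbon)
  9x1 + 3x2 + 7x3 + 6x4 ≥ 14   (manganese)
  3x1 + 800x2 + 22x3 + 3x4 ≥ 1344   (silicon)
  x1, x2, x3, x4 ≥ 0.
The minimum-cost mix takes nothing from scrap grade B, steel scrap — only ferrosilicon, cast iron scrap. There the carbon and silicon constraints are tight.
Solving gives x2 = 1.638, x3 = 1.523.
Total cost: 1.76·1.638 + 0.32·1.523 = 3.3702.

$3.37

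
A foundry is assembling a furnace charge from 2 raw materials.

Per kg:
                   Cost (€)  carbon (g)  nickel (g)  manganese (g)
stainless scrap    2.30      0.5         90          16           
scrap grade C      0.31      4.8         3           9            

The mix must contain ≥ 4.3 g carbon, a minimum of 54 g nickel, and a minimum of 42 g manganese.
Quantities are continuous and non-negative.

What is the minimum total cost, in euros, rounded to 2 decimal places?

Let x1 = kg of stainless scrap, x2 = kg of scrap grade C.
Minimise 2.3x1 + 0.31x2 subject to:
  0.5x1 + 4.8x2 ≥ 4.3   (carbon)
  90x1 + 3x2 ≥ 54   (nickel)
  16x1 + 9x2 ≥ 42   (manganese)
  x1, x2 ≥ 0.
Both inputs are positive at the optimum. There the nickel and manganese constraints are tight.
Optimal quantities: stainless scrap = 0.4724 kg, scrap grade C = 3.827 kg.
Objective = 2.3·0.4724 + 0.31·3.827 = 2.2729.

€2.27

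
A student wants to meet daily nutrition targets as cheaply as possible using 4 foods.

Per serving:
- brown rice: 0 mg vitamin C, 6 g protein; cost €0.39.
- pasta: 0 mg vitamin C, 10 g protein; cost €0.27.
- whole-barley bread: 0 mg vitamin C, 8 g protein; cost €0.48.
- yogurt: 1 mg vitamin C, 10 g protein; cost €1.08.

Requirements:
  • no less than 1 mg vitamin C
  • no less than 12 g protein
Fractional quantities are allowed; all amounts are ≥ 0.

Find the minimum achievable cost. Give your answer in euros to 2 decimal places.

€1.13

Set it up as a linear program. Let x1 = servings of brown rice, x2 = servings of pasta, x3 = servings of whole-barley bread, x4 = servings of yogurt.
min 0.39x1 + 0.27x2 + 0.48x3 + 1.08x4 with:
  1x4 ≥ 1   (vitamin C)
  6x1 + 10x2 + 8x3 + 10x4 ≥ 12   (protein)
  x1, x2, x3, x4 ≥ 0.
The optimal basis is {pasta, yogurt}; brown rice, whole-barley bread drop out. There the vitamin C and protein constraints are tight.
Optimal quantities: pasta = 0.2 servings, yogurt = 1 serving.
Cost = 0.27·0.2 + 1.08·1 = 1.1340.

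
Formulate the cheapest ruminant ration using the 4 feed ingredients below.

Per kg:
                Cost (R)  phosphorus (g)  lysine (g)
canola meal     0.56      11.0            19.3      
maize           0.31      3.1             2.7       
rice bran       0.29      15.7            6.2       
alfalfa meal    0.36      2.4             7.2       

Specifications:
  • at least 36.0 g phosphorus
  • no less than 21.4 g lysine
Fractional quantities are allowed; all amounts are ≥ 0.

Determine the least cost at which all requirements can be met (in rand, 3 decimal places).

R0.836

This is a linear program. Let x1 = kg of canola meal, x2 = kg of maize, x3 = kg of rice bran, x4 = kg of alfalfa meal.
Minimise 0.56x1 + 0.31x2 + 0.29x3 + 0.36x4 s.t.:
  11x1 + 3.1x2 + 15.7x3 + 2.4x4 ≥ 36   (phosphorus)
  19.3x1 + 2.7x2 + 6.2x3 + 7.2x4 ≥ 21.4   (lysine)
  x1, x2, x3, x4 ≥ 0.
At the optimum only canola meal, rice bran are positive (maize, alfalfa meal = 0). There the phosphorus and lysine constraints are tight.
That vertex is x1 = 0.4803, x3 = 1.956.
Cost = 0.56·0.4803 + 0.29·1.956 = 0.83621.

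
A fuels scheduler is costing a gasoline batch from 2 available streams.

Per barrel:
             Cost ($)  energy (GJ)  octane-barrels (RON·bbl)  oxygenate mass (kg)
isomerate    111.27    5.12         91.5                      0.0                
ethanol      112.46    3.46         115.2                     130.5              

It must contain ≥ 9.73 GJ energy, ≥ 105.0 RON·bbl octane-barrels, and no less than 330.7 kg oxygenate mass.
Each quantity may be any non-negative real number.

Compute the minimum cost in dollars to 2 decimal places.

$305.89

This is a linear program. Let x1 = barrels of isomerate, x2 = barrels of ethanol.
Minimize 111.27x1 + 112.46x2 s.t.:
  5.12x1 + 3.46x2 ≥ 9.73   (energy)
  91.5x1 + 115.2x2 ≥ 105   (octane-barrels)
  130.5x2 ≥ 330.7   (oxygenate mass)
  x1, x2 ≥ 0.
Both inputs are positive at the optimum. There the energy and oxygenate mass constraints are tight.
Optimal quantities: isomerate = 0.18789 barrels, ethanol = 2.5341 barrels.
Cost = 111.27·0.18789 + 112.46·2.5341 = 305.8914.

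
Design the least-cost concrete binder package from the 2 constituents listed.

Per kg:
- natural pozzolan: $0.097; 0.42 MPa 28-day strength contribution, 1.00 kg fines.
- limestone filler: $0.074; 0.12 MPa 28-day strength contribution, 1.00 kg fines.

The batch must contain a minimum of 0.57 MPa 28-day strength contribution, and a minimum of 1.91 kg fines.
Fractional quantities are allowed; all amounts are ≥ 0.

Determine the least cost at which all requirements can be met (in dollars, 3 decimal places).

$0.167

Let x1 = kg of natural pozzolan, x2 = kg of limestone filler.
min 0.097x1 + 0.074x2 with:
  0.42x1 + 0.12x2 ≥ 0.57   (28-day strength contribution)
  1x1 + 1x2 ≥ 1.91   (fines)
  x1, x2 ≥ 0.
Both inputs are positive at the optimum. The 28-day strength contribution and fines requirements are met with equality.
That vertex is x1 = 1.136, x2 = 0.774.
Hence cost = 0.097·1.136 + 0.074·0.774 = $0.16747.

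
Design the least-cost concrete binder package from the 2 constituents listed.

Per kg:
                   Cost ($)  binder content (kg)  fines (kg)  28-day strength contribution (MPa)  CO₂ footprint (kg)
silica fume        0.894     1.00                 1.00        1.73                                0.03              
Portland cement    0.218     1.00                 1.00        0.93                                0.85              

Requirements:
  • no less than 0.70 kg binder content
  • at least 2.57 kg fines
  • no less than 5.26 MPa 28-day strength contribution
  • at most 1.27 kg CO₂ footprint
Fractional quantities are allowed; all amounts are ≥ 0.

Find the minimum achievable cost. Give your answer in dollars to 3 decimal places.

$2.347

Let x1 = kg of silica fume, x2 = kg of Portland cement.
Minimize 0.894x1 + 0.218x2 s.t.:
  1x1 + 1x2 ≥ 0.7   (binder content)
  1x1 + 1x2 ≥ 2.57   (fines)
  1.73x1 + 0.93x2 ≥ 5.26   (28-day strength contribution)
  0.03x1 + 0.85x2 ≤ 1.27   (CO₂ footprint)
  x1, x2 ≥ 0.
Both inputs are positive at the optimum. The 28-day strength contribution and CO₂ footprint requirements are met with equality.
Solving gives x1 = 2.281, x2 = 1.414.
Objective = 0.894·2.281 + 0.218·1.414 = 2.34747.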